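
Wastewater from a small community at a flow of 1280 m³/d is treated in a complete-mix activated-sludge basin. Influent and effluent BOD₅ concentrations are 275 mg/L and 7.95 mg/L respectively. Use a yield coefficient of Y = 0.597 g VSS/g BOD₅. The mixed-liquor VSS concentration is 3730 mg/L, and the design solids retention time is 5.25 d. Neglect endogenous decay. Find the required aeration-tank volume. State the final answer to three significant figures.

V ≈ 287 m³

Biomass mass balance (decay neglected): V·X = Y·Q·(S₀ − S)·θ_c, so V = 0.597 × 1280 × (275 − 7.95) × 5.25 / 3730 = 287.2 m³.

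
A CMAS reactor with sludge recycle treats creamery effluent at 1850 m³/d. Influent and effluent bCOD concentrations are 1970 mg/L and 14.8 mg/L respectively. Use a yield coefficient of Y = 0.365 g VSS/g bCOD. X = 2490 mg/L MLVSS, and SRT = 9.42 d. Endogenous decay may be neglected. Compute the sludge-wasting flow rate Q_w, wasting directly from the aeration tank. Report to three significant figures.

Q_w ≈ 530 m³/d

With k_d = 0 the design equation reduces to V = Y Q (S₀−S) θ_c / X = 0.365 × 1850 × (1970 − 14.8) × 9.42 / 2490 = 4995 m³.
With mixed-liquor wasting, θ_c = V/Q_w, so Q_w = V/θ_c = 4995/9.42 = 530.2 m³/d.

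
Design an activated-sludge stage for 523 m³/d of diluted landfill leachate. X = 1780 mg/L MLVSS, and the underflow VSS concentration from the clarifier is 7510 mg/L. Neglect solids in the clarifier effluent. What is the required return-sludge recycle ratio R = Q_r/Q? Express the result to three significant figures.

R ≈ 0.311

Solids balance on the clarifier gives (1+R)X = R·X_r, so R = X/(X_r − X) = 1780 / (7510 − 1780) = 0.3106.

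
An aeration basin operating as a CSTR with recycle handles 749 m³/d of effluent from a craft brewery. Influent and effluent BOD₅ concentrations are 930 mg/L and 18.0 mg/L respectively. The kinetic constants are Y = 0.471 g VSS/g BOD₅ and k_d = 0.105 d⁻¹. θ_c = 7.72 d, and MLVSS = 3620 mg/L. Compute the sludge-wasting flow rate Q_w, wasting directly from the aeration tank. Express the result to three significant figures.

Rearranging the biomass balance for a CMAS with decay, V = Y·Q·ΔS·θ_c / [X·(1+k_d θ_c)] = 0.471 × 749 × (930 − 18.0) × 7.72 / [3620 × (1 + 0.105 × 7.72)] = 2.48×10^6 / 6554 = 379.0 m³.
With mixed-liquor wasting, θ_c = V/Q_w, so Q_w = V/θ_c = 379.0/7.72 = 49.09 m³/d.

Q_w ≈ 49.1 m³/d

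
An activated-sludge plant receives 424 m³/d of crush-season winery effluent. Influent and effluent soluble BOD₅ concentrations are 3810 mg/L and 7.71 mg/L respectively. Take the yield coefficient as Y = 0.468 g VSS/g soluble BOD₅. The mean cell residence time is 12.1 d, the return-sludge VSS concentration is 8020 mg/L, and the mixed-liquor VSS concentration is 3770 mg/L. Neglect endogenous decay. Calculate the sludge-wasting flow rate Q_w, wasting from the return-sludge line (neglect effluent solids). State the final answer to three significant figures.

With k_d = 0 the design equation reduces to V = Y Q (S₀−S) θ_c / X = 0.468 × 424 × (3810 − 7.71) × 12.1 / 3770 = 2422 m³.
Q_w = (V·X)/(θ_c X_r) = 2422 × 3770 / (12.1 × 8020) = 94.08 m³/d.

Q_w ≈ 94.1 m³/d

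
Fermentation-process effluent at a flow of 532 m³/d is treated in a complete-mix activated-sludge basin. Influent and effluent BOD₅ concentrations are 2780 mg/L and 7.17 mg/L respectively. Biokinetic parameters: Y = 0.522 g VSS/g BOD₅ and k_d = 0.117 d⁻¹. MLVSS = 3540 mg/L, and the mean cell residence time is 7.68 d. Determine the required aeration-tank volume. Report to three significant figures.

From the SRT design equation V = Y Q (S₀−S) θ_c / [X (1 + k_d θ_c)] = 0.522 × 532 × (2780 − 7.17) × 7.68 / [3540 × (1 + 0.117 × 7.68)] = 5.91×10^6 / 6721 = 879.9 m³.

V ≈ 880 m³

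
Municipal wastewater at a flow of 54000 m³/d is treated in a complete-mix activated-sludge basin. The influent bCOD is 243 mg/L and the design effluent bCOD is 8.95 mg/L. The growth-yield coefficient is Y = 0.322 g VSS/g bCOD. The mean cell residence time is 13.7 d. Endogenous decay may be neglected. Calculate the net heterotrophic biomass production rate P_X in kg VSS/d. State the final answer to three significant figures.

P_X ≈ 4070 kg VSS/d

No decay correction is needed, so Y_obs = Y = 0.322.
Substrate removed = Q·(S₀ − S) = 54000 m³/d × (243 − 8.95) g/m³ = 1.26×10^7 g/d = 12639 kg/d.
So the net sludge growth is P_X = 0.3220 × 12639 = 4070 kg VSS/d.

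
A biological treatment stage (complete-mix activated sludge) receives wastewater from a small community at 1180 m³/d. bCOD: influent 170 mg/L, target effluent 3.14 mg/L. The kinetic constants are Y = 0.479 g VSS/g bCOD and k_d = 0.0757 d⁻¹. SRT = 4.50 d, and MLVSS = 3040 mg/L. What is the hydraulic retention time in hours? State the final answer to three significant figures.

τ ≈ 2.12 h

Rearranging the biomass balance for a CMAS with decay, V = Y·Q·ΔS·θ_c / [X·(1+k_d θ_c)] = 0.479 × 1180 × (170 − 3.14) × 4.50 / [3040 × (1 + 0.0757 × 4.50)] = 4.24×10^5 / 4076 = 104.1 m³.
HRT = V/Q = 104.1 m³ / 1180 m³·d⁻¹ = 0.08825 d × 24 = 2.118 h.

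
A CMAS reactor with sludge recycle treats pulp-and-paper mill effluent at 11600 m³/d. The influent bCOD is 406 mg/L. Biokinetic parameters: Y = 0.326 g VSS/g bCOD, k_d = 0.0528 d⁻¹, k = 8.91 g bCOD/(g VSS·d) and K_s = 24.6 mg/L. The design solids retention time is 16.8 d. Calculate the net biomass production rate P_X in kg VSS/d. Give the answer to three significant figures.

P_X ≈ 812 kg VSS/d

For a completely mixed reactor with recycle the Lawrence–McCarty relation gives S = K_s·(1 + k_d·θ_c) / [θ_c·(Y·k − k_d) − 1] = 24.6 × (1 + 0.0528 × 16.8) / [16.8 × (0.326 × 8.91 − 0.0528) − 1] = 46.42 / 46.91 = 0.9896 mg/L.
Y_obs = Y / (1 + k_d θ_c) = 0.326 / (1 + 0.0528 × 16.8) = 0.326 / 1.887 = 0.1728.
Mass of bCOD removed per day: Q(S₀ − S) = 11600 × 405.0 g/m³ = 4698 kg/d.
Biomass produced: P_X = Y_obs·Q·ΔS = 0.1728 × 4698 ≈ 811.6 kg VSS/d.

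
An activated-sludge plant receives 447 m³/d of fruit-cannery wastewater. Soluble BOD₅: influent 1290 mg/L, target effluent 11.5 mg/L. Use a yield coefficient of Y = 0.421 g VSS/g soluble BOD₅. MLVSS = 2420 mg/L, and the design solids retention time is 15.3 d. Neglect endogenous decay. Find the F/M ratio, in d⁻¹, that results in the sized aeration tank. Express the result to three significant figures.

Biomass mass balance (decay neglected): V·X = Y·Q·(S₀ − S)·θ_c, so V = 0.421 × 447 × (1290 − 11.5) × 15.3 / 2420 = 1521 m³.
F/M = Q·S₀ / (V·X) = 447 × 1290 / (1521 × 2420) = 0.1566 g soluble BOD₅·(g VSS·d)⁻¹.

F/M ≈ 0.157 d⁻¹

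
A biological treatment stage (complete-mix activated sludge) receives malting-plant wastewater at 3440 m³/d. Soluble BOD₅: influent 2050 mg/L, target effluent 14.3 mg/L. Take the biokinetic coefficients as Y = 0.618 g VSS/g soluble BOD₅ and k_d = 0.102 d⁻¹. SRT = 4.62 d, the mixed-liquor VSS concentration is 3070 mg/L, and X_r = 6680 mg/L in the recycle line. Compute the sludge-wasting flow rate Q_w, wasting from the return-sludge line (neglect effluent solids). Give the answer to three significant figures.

Q_w ≈ 440 m³/d

Rearranging the biomass balance for a CMAS with decay, V = Y·Q·ΔS·θ_c / [X·(1+k_d θ_c)] = 0.618 × 3440 × (2050 − 14.3) × 4.62 / [3070 × (1 + 0.102 × 4.62)] = 2×10^7 / 4517 = 4427 m³.
Q_w = (V·X)/(θ_c X_r) = 4427 × 3070 / (4.62 × 6680) = 440.4 m³/d.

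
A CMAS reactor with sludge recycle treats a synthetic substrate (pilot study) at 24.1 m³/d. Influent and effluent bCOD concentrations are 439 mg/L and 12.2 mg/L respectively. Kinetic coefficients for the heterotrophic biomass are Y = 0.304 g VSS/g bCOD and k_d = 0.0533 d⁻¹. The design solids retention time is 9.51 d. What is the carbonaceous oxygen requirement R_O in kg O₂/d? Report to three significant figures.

Observed yield with endogenous decay: Y_obs = Y / (1 + k_d·θ_c) = 0.304 / (1 + 0.0533 × 9.51) = 0.304 / 1.507 = 0.2017 g VSS/g bCOD.
Q·(S₀ − S) = 24.1 × (439 − 12.2) × 10⁻³ = 10.29 kg/d removed.
Net sludge production P_X = 0.2017 × 10.29 = 2.075 kg VSS/d.
R_O = Q·ΔS − 1.42 P_X = 10.29 − 2.947 = 7.339 kg O₂/d.

R_O ≈ 7.34 kg O₂/d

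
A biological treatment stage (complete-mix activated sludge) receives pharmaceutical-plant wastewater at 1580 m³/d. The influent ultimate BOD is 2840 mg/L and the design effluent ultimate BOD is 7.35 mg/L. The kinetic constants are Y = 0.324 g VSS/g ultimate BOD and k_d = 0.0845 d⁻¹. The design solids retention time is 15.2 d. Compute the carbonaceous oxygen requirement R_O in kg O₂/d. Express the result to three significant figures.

R_O ≈ 3570 kg O₂/d

Observed yield with endogenous decay: Y_obs = Y / (1 + k_d·θ_c) = 0.324 / (1 + 0.0845 × 15.2) = 0.324 / 2.284 = 0.1418 g VSS/g ultimate BOD.
Substrate removed = Q·(S₀ − S) = 1580 m³/d × (2840 − 7.35) g/m³ = 4.48×10^6 g/d = 4476 kg/d.
P_X = Y_obs·Q·(S₀ − S) = 0.1418 × 4476 = 634.8 kg VSS/d.
Carbonaceous O₂ demand = substrate oxidised − cell-mass equivalent = 4476 − 1.42 × 634.8 = 3574 kg O₂/d.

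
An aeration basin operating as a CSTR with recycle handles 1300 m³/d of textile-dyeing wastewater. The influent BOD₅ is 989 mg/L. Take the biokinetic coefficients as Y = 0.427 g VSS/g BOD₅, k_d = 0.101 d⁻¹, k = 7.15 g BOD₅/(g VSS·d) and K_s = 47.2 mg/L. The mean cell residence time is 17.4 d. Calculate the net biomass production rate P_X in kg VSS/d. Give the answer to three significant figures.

From the Monod/SRT balance for a CMAS, S = K_s·(1+k_d θ_c)/[θ_c·(Y k − k_d) − 1] = 47.2 × (1 + 0.101 × 17.4) / [17.4 × (0.427 × 7.15 − 0.101) − 1] = 130.1 / 50.37 = 2.584 mg/L.
Observed yield with endogenous decay: Y_obs = Y / (1 + k_d·θ_c) = 0.427 / (1 + 0.101 × 17.4) = 0.427 / 2.757 = 0.1549 g VSS/g BOD₅.
Q·(S₀ − S) = 1300 × (989 − 2.58) × 10⁻³ = 1282 kg/d removed.
P_X = Y_obs · Q(S₀ − S) = 0.1549 × 1282 = 198.6 kg VSS/d.

P_X ≈ 199 kg VSS/d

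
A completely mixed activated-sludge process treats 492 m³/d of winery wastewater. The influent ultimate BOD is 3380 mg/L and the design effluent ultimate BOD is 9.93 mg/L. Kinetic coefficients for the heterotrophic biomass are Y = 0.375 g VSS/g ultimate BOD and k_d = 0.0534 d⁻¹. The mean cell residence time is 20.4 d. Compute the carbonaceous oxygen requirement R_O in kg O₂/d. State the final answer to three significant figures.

R_O ≈ 1240 kg O₂/d

Y_obs = Y / (1 + k_d θ_c) = 0.375 / (1 + 0.0534 × 20.4) = 0.375 / 2.089 = 0.1795.
ΔS = 3380 − 9.93 = 3370 mg/L, so the substrate removal rate is 492 × 3370/1000 = 1658 kg ultimate BOD/d.
P_X = Y_obs·Q·(S₀ − S) = 0.1795 × 1658 = 297.6 kg VSS/d.
R_O = Q·ΔS − 1.42 P_X = 1658 − 422.6 = 1235 kg O₂/d.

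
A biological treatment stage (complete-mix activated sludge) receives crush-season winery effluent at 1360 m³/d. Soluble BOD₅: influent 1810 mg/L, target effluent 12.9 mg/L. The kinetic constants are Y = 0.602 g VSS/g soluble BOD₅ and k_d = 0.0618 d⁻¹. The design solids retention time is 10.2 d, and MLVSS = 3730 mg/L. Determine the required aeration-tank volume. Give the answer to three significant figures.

V ≈ 2470 m³

From the SRT design equation V = Y Q (S₀−S) θ_c / [X (1 + k_d θ_c)] = 0.602 × 1360 × (1810 − 12.9) × 10.2 / [3730 × (1 + 0.0618 × 10.2)] = 1.5×10^7 / 6081 = 2468 m³.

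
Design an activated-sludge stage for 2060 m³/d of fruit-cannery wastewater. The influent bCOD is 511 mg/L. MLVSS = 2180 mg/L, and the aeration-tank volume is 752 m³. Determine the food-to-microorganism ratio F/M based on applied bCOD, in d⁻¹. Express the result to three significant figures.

F/M = Q·S₀ / (V·X) = 2060 × 511 / (752.0 × 2180) = 0.6421 g bCOD·(g VSS·d)⁻¹.

F/M ≈ 0.642 d⁻¹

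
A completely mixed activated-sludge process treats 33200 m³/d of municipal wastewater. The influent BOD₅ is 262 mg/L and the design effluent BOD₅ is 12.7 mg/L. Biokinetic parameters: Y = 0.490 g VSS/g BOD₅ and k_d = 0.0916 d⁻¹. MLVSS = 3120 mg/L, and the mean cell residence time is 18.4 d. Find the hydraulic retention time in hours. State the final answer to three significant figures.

From the SRT design equation V = Y Q (S₀−S) θ_c / [X (1 + k_d θ_c)] = 0.490 × 33200 × (262 − 12.7) × 18.4 / [3120 × (1 + 0.0916 × 18.4)] = 7.46×10^7 / 8379 = 8906 m³.
HRT = V/Q = 8906 m³ / 33200 m³·d⁻¹ = 0.2683 d × 24 = 6.438 h.

τ ≈ 6.44 h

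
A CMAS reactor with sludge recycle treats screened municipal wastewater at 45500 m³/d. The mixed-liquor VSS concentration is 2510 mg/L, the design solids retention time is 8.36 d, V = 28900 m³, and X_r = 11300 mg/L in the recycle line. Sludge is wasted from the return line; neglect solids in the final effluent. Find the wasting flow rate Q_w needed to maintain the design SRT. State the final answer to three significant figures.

Q_w ≈ 768 m³/d

θ_c = V·X/(Q_w·X_r) when wasting from the recycle, so Q_w = V·X/(θ_c·X_r) = 28900 × 2510 / (8.36 × 11300) = 767.9 m³/d.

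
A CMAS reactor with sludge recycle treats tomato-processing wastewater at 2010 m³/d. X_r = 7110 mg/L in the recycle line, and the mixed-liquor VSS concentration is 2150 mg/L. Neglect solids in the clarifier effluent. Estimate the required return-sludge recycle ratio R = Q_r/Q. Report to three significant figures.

R ≈ 0.433

Mass balance around the secondary clarifier (neglecting effluent solids): R = X / (X_r − X) = 2150 / (7110 − 2150) = 0.4335.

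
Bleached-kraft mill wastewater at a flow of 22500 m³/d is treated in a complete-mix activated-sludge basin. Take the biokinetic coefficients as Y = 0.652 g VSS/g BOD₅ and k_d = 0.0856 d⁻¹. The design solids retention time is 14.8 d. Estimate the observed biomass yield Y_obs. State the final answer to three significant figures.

The observed yield is Y_obs = Y/(1 + k_d·θ_c) = 0.652 / (1 + 0.0856 × 14.8) = 0.652 / 2.267 = 0.2876 g VSS per g BOD₅ removed.

Y_obs ≈ 0.288 g VSS/g BOD₅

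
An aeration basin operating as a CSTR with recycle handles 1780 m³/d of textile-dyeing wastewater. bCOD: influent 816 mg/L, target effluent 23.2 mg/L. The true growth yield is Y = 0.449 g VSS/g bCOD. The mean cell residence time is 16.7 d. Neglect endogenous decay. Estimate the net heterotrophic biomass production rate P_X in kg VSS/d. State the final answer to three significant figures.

P_X ≈ 634 kg VSS/d

With endogenous decay neglected, the observed yield equals the true yield: Y_obs = Y = 0.449 g VSS/g bCOD.
Q·(S₀ − S) = 1780 × (816 − 23.2) × 10⁻³ = 1411 kg/d removed.
Biomass produced: P_X = Y_obs·Q·ΔS = 0.4490 × 1411 ≈ 633.6 kg VSS/d.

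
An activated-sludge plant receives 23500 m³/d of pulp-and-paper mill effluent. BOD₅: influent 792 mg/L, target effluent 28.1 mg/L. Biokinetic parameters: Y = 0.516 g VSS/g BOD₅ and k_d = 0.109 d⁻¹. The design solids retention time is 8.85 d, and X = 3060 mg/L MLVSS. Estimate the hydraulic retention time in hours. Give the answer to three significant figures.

From the SRT design equation V = Y Q (S₀−S) θ_c / [X (1 + k_d θ_c)] = 0.516 × 23500 × (792 − 28.1) × 8.85 / [3060 × (1 + 0.109 × 8.85)] = 8.2×10^7 / 6012 = 13636 m³.
HRT = V/Q = 13636 m³ / 23500 m³·d⁻¹ = 0.5803 d × 24 = 13.93 h.

τ ≈ 13.9 h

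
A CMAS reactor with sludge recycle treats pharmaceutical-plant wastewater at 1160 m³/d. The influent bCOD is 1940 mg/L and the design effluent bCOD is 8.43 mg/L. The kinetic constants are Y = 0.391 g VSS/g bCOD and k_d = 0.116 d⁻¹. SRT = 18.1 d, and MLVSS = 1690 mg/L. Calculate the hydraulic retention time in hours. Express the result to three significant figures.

From the SRT design equation V = Y Q (S₀−S) θ_c / [X (1 + k_d θ_c)] = 0.391 × 1160 × (1940 − 8.43) × 18.1 / [1690 × (1 + 0.116 × 18.1)] = 1.59×10^7 / 5238 = 3027 m³.
τ = V/Q = 3027/1160 = 2.610 d, or 62.63 h.

τ ≈ 62.6 h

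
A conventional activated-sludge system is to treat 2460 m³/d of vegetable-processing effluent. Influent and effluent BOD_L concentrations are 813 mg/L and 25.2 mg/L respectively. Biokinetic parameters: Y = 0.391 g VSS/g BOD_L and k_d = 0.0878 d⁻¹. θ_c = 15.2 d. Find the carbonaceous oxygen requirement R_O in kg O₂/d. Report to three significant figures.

R_O ≈ 1480 kg O₂/d

Correct the yield for decay: Y_obs = Y/(1 + k_d θ_c) = 0.391 / (1 + 0.0878 × 15.2) = 0.391 / 2.335 = 0.1675.
Mass of BOD_L removed per day: Q(S₀ − S) = 2460 × 787.8 g/m³ = 1938 kg/d.
P_X = Y_obs·Q·(S₀ − S) = 0.1675 × 1938 = 324.6 kg VSS/d.
R_O = Q·ΔS − 1.42 P_X = 1938 − 460.9 = 1477 kg O₂/d.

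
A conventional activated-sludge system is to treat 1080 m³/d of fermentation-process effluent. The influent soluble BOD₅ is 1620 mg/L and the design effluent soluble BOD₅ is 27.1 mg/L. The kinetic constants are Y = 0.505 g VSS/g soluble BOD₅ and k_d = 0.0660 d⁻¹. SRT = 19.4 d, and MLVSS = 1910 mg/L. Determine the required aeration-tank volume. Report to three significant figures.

Steady-state biomass mass balance: V·X·(1 + k_d·θ_c) = Y·Q·(S₀ − S)·θ_c, so V = 0.505 × 1080 × (1620 − 27.1) × 19.4 / [1910 × (1 + 0.0660 × 19.4)] = 1.69×10^7 / 4356 = 3870 m³.

V ≈ 3870 m³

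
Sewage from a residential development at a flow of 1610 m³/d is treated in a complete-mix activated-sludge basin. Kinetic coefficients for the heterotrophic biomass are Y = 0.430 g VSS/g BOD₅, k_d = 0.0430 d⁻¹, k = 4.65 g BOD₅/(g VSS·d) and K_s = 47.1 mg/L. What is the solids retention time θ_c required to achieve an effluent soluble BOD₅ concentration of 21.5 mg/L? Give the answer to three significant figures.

Specific growth rate at S = 21.5 mg/L: μ = YkS/(K_s+S) = 0.430·4.65·21.5/(47.1+21.5) = 0.6267 d⁻¹.
1/θ_c = 0.6267 − 0.0430 = 0.5837 d⁻¹, so θ_c = 1.713 d.

θ_c ≈ 1.71 d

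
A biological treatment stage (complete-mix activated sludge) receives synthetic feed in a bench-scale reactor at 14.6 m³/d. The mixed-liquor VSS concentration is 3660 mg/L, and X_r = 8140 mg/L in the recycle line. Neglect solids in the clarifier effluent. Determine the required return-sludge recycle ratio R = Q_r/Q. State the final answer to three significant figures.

Solids balance on the clarifier gives (1+R)X = R·X_r, so R = X/(X_r − X) = 3660 / (8140 − 3660) = 0.8170.

R ≈ 0.817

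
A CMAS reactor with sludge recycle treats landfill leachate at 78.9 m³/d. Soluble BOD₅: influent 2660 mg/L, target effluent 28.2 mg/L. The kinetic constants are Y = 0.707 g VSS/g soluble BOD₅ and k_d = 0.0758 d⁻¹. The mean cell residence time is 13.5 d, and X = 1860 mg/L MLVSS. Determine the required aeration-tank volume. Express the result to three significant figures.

V ≈ 527 m³

Steady-state biomass mass balance: V·X·(1 + k_d·θ_c) = Y·Q·(S₀ − S)·θ_c, so V = 0.707 × 78.9 × (2660 − 28.2) × 13.5 / [1860 × (1 + 0.0758 × 13.5)] = 1.98×10^6 / 3763 = 526.6 m³.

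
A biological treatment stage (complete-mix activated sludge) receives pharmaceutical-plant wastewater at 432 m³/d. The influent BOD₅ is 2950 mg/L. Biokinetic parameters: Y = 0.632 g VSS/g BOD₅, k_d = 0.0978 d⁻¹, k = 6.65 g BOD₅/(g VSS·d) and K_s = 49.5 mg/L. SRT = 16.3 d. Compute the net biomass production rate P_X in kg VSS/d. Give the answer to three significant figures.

P_X ≈ 310 kg VSS/d

From the Monod/SRT balance for a CMAS, S = K_s·(1+k_d θ_c)/[θ_c·(Y k − k_d) − 1] = 49.5 × (1 + 0.0978 × 16.3) / [16.3 × (0.632 × 6.65 − 0.0978) − 1] = 128.4 / 65.91 = 1.948 mg/L.
Correct the yield for decay: Y_obs = Y/(1 + k_d θ_c) = 0.632 / (1 + 0.0978 × 16.3) = 0.632 / 2.594 = 0.2436.
ΔS = 2950 − 1.95 = 2948 mg/L, so the substrate removal rate is 432 × 2948/1000 = 1274 kg BOD₅/d.
Net biomass production P_X = Y_obs × Q·(S₀ − S) = 0.2436 × 1274 = 310.3 kg VSS/d.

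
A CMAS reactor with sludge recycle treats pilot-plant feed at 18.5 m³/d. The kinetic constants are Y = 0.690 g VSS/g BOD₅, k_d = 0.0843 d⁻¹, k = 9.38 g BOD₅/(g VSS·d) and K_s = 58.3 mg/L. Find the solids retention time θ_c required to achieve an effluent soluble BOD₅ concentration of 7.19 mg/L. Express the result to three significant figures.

θ_c ≈ 1.60 d

At the target effluent, Y k S/(K_s+S) = 0.690×9.38×7.19/65.49 = 0.7106 d⁻¹.
1/θ_c = 0.7106 − 0.0843 = 0.6263 d⁻¹, so θ_c = 1.597 d.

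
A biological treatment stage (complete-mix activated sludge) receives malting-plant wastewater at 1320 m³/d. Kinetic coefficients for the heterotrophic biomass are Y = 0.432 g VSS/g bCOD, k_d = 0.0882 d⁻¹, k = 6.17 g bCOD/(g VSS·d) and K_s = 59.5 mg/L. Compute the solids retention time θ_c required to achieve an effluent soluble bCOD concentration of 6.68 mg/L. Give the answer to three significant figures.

From 1/θ_c = Y·k·S/(K_s + S) − k_d: Y·k·S/(K_s+S) = 0.432 × 6.17 × 6.68 / (59.5 + 6.68) = 0.2690 d⁻¹.
θ_c = 1/(μ − k_d) = 1/(0.2690 − 0.0882) = 1/0.1808 = 5.530 d.

θ_c ≈ 5.53 d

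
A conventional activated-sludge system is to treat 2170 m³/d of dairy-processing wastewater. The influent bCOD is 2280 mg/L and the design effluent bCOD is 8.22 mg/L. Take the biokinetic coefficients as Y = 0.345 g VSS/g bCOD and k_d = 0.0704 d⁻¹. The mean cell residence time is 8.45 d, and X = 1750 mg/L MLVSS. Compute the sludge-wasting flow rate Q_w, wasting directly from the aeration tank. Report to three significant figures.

Steady-state biomass mass balance: V·X·(1 + k_d·θ_c) = Y·Q·(S₀ − S)·θ_c, so V = 0.345 × 2170 × (2280 − 8.22) × 8.45 / [1750 × (1 + 0.0704 × 8.45)] = 1.44×10^7 / 2791 = 5149 m³.
For wasting at MLVSS concentration, Q_w = V/θ_c = 5149/8.45 = 609.4 m³/d.

Q_w ≈ 609 m³/d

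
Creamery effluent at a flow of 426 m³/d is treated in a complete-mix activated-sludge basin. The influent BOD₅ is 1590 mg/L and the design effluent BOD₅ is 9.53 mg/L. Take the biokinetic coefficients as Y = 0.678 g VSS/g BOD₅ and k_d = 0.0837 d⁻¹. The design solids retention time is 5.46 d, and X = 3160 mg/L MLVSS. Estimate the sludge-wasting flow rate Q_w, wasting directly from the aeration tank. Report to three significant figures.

From the SRT design equation V = Y Q (S₀−S) θ_c / [X (1 + k_d θ_c)] = 0.678 × 426 × (1590 − 9.53) × 5.46 / [3160 × (1 + 0.0837 × 5.46)] = 2.49×10^6 / 4604 = 541.3 m³.
Wasting from the aeration tank: Q_w = V / θ_c = 541.3 / 5.46 = 99.15 m³/d.

Q_w ≈ 99.1 m³/d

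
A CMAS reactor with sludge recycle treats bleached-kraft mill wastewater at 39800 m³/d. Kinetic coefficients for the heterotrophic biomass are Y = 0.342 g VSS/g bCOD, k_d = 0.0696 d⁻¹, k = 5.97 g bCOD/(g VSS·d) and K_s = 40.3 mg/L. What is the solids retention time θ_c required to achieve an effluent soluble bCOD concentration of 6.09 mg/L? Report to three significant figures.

θ_c ≈ 5.04 d

Specific growth rate at S = 6.09 mg/L: μ = YkS/(K_s+S) = 0.342·5.97·6.09/(40.3+6.09) = 0.2680 d⁻¹.
Then 1/θ_c = μ − k_d = 0.2680 − 0.0696 = 0.1984 d⁻¹, giving θ_c = 5.039 d.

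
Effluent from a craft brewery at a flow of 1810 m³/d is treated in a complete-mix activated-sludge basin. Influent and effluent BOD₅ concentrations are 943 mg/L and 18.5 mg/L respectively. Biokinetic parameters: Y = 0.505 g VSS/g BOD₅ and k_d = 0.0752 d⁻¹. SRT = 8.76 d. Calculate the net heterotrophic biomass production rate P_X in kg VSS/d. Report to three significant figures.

Observed yield with endogenous decay: Y_obs = Y / (1 + k_d·θ_c) = 0.505 / (1 + 0.0752 × 8.76) = 0.505 / 1.659 = 0.3044 g VSS/g BOD₅.
Mass of BOD₅ removed per day: Q(S₀ − S) = 1810 × 924.5 g/m³ = 1673 kg/d.
So the net sludge growth is P_X = 0.3044 × 1673 = 509.4 kg VSS/d.

P_X ≈ 509 kg VSS/d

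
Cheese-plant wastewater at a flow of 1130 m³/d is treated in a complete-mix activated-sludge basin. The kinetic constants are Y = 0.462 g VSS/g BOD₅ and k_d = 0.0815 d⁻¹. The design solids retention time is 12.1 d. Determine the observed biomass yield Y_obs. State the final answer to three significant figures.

Y_obs ≈ 0.233 g VSS/g BOD₅

Observed yield with endogenous decay: Y_obs = Y / (1 + k_d·θ_c) = 0.462 / (1 + 0.0815 × 12.1) = 0.462 / 1.986 = 0.2326 g VSS/g BOD₅.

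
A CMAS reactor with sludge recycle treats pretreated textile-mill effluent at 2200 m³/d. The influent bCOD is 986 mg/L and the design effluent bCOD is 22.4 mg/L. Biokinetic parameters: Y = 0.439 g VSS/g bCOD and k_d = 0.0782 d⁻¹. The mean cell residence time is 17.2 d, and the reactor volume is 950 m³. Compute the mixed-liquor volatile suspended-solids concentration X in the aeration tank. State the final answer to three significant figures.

X ≈ 7190 mg/L

Solving the biomass balance for X: X = Y Q (S₀−S) θ_c / [V (1+k_d θ_c)] = 0.439 × 2200 × (986 − 22.4) × 17.2 / [950 × (1 + 0.0782 × 17.2)] = 7185 mg/L.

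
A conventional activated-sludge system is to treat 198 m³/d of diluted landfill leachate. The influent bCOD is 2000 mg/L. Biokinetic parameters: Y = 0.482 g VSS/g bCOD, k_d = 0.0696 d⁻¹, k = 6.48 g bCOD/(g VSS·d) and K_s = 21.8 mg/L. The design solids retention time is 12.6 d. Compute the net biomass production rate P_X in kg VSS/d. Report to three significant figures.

For a completely mixed reactor with recycle the Lawrence–McCarty relation gives S = K_s·(1 + k_d·θ_c) / [θ_c·(Y·k − k_d) − 1] = 21.8 × (1 + 0.0696 × 12.6) / [12.6 × (0.482 × 6.48 − 0.0696) − 1] = 40.92 / 37.48 = 1.092 mg/L.
Observed yield with endogenous decay: Y_obs = Y / (1 + k_d·θ_c) = 0.482 / (1 + 0.0696 × 12.6) = 0.482 / 1.877 = 0.2568 g VSS/g bCOD.
Substrate removed = Q·(S₀ − S) = 198 m³/d × (2000 − 1.09) g/m³ = 3.96×10^5 g/d = 395.8 kg/d.
P_X = Y_obs · Q(S₀ − S) = 0.2568 × 395.8 = 101.6 kg VSS/d.

P_X ≈ 102 kg VSS/d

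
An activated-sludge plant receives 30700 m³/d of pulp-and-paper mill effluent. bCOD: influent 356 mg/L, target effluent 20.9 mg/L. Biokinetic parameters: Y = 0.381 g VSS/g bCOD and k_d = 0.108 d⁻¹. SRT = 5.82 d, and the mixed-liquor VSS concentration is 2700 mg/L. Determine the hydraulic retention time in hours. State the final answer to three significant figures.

Rearranging the biomass balance for a CMAS with decay, V = Y·Q·ΔS·θ_c / [X·(1+k_d θ_c)] = 0.381 × 30700 × (356 − 20.9) × 5.82 / [2700 × (1 + 0.108 × 5.82)] = 2.28×10^7 / 4397 = 5188 m³.
HRT = V/Q = 5188 m³ / 30700 m³·d⁻¹ = 0.1690 d × 24 = 4.056 h.

τ ≈ 4.06 h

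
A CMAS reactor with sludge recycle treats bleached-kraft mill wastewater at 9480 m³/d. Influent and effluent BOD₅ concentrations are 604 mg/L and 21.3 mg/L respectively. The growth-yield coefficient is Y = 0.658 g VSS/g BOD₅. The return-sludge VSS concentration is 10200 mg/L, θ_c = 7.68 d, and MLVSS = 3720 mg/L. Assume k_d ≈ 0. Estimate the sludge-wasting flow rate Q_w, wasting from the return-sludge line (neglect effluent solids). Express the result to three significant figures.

Q_w ≈ 356 m³/d

Biomass mass balance (decay neglected): V·X = Y·Q·(S₀ − S)·θ_c, so V = 0.658 × 9480 × (604 − 21.3) × 7.68 / 3720 = 7504 m³.
θ_c = V·X/(Q_w·X_r) when wasting from the recycle, so Q_w = V·X/(θ_c·X_r) = 7504 × 3720 / (7.68 × 10200) = 356.4 m³/d.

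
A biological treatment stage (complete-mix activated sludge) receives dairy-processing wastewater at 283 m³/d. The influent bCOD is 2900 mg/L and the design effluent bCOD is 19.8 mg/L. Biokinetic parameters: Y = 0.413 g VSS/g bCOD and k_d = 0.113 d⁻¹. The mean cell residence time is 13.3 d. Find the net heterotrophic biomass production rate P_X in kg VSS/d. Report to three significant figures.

Correct the yield for decay: Y_obs = Y/(1 + k_d θ_c) = 0.413 / (1 + 0.113 × 13.3) = 0.413 / 2.503 = 0.1650.
Q·(S₀ − S) = 283 × (2900 − 19.8) × 10⁻³ = 815.1 kg/d removed.
Biomass produced: P_X = Y_obs·Q·ΔS = 0.1650 × 815.1 ≈ 134.5 kg VSS/d.

P_X ≈ 134 kg VSS/d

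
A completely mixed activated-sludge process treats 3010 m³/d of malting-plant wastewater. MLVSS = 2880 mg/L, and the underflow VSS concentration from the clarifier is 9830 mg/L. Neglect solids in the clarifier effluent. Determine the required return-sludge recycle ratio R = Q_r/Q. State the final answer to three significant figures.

Solids balance on the clarifier gives (1+R)X = R·X_r, so R = X/(X_r − X) = 2880 / (9830 − 2880) = 0.4144.

R ≈ 0.414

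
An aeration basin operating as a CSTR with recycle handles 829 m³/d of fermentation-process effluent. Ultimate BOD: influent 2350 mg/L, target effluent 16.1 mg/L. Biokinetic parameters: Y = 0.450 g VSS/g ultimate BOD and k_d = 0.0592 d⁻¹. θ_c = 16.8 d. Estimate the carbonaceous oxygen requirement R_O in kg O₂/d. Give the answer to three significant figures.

R_O ≈ 1310 kg O₂/d

The observed yield is Y_obs = Y/(1 + k_d·θ_c) = 0.450 / (1 + 0.0592 × 16.8) = 0.450 / 1.995 = 0.2256 g VSS per g ultimate BOD removed.
Q·(S₀ − S) = 829 × (2350 − 16.1) × 10⁻³ = 1935 kg/d removed.
P_X = Y_obs·Q·(S₀ − S) = 0.2256 × 1935 = 436.5 kg VSS/d.
R_O = Q·ΔS − 1.42 P_X = 1935 − 619.9 = 1315 kg O₂/d.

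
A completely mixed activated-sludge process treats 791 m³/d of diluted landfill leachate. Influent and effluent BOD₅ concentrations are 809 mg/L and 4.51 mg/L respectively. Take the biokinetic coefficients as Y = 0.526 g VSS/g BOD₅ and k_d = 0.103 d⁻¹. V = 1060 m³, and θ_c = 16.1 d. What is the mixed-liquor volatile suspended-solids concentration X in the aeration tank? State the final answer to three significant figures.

X ≈ 1910 mg/L

X = Y·Q·ΔS·θ_c / [V·(1 + k_d θ_c)] = 0.526 × 791 × (809 − 4.51) × 16.1 / [1060 × (1 + 0.103 × 16.1)] = 1912 mg/L.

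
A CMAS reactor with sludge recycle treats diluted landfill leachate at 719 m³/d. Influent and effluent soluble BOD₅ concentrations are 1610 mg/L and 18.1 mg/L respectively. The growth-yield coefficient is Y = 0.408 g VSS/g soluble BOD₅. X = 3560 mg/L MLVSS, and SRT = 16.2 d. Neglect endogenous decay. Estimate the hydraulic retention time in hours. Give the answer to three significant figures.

τ ≈ 70.9 h

V·X = Y·Q·ΔS·θ_c gives V = 0.408 × 719 × (1610 − 18.1) × 16.2 / 3560 = 2125 m³.
τ = V/Q = 2125/719 = 2.956 d, or 70.93 h.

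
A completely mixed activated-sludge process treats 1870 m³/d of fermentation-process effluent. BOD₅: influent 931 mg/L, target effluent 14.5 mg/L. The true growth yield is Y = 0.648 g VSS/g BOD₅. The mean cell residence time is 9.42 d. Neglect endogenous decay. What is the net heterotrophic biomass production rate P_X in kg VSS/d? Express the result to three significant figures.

P_X ≈ 1110 kg VSS/d

With endogenous decay neglected, the observed yield equals the true yield: Y_obs = Y = 0.648 g VSS/g BOD₅.
Q·(S₀ − S) = 1870 × (931 − 14.5) × 10⁻³ = 1714 kg/d removed.
Biomass produced: P_X = Y_obs·Q·ΔS = 0.6480 × 1714 ≈ 1111 kg VSS/d.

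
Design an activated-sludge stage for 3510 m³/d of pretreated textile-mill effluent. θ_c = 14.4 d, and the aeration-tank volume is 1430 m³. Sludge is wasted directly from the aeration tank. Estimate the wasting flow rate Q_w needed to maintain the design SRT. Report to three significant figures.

With mixed-liquor wasting, θ_c = V/Q_w, so Q_w = V/θ_c = 1430/14.4 = 99.31 m³/d.

Q_w ≈ 99.3 m³/d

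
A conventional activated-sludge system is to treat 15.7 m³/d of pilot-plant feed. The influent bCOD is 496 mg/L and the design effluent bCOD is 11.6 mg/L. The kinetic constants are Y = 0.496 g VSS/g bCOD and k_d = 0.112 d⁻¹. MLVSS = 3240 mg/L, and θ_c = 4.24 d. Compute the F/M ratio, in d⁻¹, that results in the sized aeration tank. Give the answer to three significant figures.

From the SRT design equation V = Y Q (S₀−S) θ_c / [X (1 + k_d θ_c)] = 0.496 × 15.7 × (496 − 11.6) × 4.24 / [3240 × (1 + 0.112 × 4.24)] = 1.6×10^4 / 4779 = 3.347 m³.
Food-to-microorganism ratio F/M = Q S₀ / (V X) = 15.7 × 496 / (3.347 × 3240) = 0.7181 d⁻¹.

F/M ≈ 0.718 d⁻¹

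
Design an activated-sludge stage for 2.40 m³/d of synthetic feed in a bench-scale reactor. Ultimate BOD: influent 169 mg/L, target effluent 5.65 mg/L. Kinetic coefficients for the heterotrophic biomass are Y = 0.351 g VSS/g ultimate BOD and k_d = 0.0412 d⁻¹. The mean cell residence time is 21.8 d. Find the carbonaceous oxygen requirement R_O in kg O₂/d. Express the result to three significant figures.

The observed yield is Y_obs = Y/(1 + k_d·θ_c) = 0.351 / (1 + 0.0412 × 21.8) = 0.351 / 1.898 = 0.1849 g VSS per g ultimate BOD removed.
Mass of ultimate BOD removed per day: Q(S₀ − S) = 2.40 × 163.3 g/m³ = 0.3920 kg/d.
Net sludge production P_X = 0.1849 × 0.3920 = 0.07249 kg VSS/d.
Carbonaceous O₂ demand = substrate oxidised − cell-mass equivalent = 0.3920 − 1.42 × 0.07249 = 0.2891 kg O₂/d.

R_O ≈ 0.289 kg O₂/d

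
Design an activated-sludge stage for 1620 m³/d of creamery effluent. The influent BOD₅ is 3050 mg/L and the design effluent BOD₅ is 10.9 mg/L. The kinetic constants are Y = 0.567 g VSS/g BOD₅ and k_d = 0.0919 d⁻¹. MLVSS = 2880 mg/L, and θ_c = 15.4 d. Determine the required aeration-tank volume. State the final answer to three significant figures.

Steady-state biomass mass balance: V·X·(1 + k_d·θ_c) = Y·Q·(S₀ − S)·θ_c, so V = 0.567 × 1620 × (3050 − 10.9) × 15.4 / [2880 × (1 + 0.0919 × 15.4)] = 4.3×10^7 / 6956 = 6180 m³.

V ≈ 6180 m³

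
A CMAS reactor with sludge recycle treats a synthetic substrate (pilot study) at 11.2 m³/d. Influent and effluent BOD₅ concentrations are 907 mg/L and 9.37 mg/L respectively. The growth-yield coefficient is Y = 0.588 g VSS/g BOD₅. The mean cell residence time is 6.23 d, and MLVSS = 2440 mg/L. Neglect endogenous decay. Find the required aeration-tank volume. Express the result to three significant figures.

V·X = Y·Q·ΔS·θ_c gives V = 0.588 × 11.2 × (907 − 9.37) × 6.23 / 2440 = 15.09 m³.

V ≈ 15.1 m³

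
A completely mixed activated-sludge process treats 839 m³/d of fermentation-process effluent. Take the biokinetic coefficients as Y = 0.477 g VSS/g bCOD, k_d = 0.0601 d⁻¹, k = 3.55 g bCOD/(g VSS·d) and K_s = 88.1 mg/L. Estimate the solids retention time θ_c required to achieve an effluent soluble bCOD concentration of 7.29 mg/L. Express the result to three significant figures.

From 1/θ_c = Y·k·S/(K_s + S) − k_d: Y·k·S/(K_s+S) = 0.477 × 3.55 × 7.29 / (88.1 + 7.29) = 0.1294 d⁻¹.
1/θ_c = 0.1294 − 0.0601 = 0.06931 d⁻¹, so θ_c = 14.43 d.

θ_c ≈ 14.4 d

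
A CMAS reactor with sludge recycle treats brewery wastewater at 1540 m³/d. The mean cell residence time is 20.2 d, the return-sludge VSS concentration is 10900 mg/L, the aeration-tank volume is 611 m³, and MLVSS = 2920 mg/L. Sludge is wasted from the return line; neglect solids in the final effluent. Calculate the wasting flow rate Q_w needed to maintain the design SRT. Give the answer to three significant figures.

θ_c = V·X/(Q_w·X_r) when wasting from the recycle, so Q_w = V·X/(θ_c·X_r) = 611.0 × 2920 / (20.2 × 10900) = 8.103 m³/d.

Q_w ≈ 8.10 m³/d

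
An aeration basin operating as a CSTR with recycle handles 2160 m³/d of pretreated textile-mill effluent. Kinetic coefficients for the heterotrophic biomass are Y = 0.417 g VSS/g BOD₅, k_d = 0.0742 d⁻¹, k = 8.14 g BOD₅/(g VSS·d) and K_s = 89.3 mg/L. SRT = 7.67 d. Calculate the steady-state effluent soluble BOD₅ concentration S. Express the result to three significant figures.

Effluent substrate depends only on kinetics and SRT: S = K_s(1 + k_d θ_c) / [θ_c(Yk − k_d) − 1] = 89.3 × (1 + 0.0742 × 7.67) / [7.67 × (0.417 × 8.14 − 0.0742) − 1] = 140.1 / 24.47 = 5.727 mg/L.

S ≈ 5.73 mg/L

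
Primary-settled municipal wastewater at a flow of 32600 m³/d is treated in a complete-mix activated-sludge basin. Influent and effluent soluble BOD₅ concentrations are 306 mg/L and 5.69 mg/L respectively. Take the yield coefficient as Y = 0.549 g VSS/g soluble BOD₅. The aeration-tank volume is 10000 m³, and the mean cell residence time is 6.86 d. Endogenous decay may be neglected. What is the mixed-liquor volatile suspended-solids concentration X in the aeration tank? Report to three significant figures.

X ≈ 3690 mg/L

X = Y·Q·ΔS·θ_c / V = 0.549 × 32600 × (306 − 5.69) × 6.86 / 10000 = 3687 mg/L.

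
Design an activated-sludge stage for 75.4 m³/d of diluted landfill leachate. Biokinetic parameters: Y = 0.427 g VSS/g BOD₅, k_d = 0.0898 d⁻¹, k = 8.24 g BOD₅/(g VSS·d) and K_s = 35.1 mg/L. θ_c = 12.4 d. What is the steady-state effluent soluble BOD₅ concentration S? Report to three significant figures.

From the Monod/SRT balance for a CMAS, S = K_s·(1+k_d θ_c)/[θ_c·(Y k − k_d) − 1] = 35.1 × (1 + 0.0898 × 12.4) / [12.4 × (0.427 × 8.24 − 0.0898) − 1] = 74.18 / 41.52 = 1.787 mg/L.

S ≈ 1.79 mg/L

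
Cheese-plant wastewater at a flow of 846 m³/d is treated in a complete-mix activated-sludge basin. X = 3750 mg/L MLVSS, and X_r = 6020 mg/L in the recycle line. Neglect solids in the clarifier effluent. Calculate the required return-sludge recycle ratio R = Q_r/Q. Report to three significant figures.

Mass balance around the secondary clarifier (neglecting effluent solids): R = X / (X_r − X) = 3750 / (6020 − 3750) = 1.652.

R ≈ 1.65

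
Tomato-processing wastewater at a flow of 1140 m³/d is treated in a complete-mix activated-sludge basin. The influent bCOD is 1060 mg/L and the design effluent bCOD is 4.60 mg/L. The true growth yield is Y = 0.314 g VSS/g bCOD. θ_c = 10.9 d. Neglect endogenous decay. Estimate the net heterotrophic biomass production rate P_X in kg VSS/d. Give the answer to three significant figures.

Since k_d ≈ 0, Y_obs = Y = 0.314 g VSS/g bCOD.
Mass of bCOD removed per day: Q(S₀ − S) = 1140 × 1055 g/m³ = 1203 kg/d.
Net biomass production P_X = Y_obs × Q·(S₀ − S) = 0.3140 × 1203 = 377.8 kg VSS/d.

P_X ≈ 378 kg VSS/d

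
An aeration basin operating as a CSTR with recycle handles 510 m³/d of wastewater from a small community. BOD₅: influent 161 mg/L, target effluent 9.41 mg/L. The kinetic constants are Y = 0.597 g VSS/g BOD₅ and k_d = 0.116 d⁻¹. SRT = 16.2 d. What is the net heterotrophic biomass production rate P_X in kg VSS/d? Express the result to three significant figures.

P_X ≈ 16.0 kg VSS/d

Y_obs = Y / (1 + k_d θ_c) = 0.597 / (1 + 0.116 × 16.2) = 0.597 / 2.879 = 0.2073.
Substrate removed = Q·(S₀ − S) = 510 m³/d × (161 − 9.41) g/m³ = 7.73×10^4 g/d = 77.31 kg/d.
P_X = Y_obs · Q(S₀ − S) = 0.2073 × 77.31 = 16.03 kg VSS/d.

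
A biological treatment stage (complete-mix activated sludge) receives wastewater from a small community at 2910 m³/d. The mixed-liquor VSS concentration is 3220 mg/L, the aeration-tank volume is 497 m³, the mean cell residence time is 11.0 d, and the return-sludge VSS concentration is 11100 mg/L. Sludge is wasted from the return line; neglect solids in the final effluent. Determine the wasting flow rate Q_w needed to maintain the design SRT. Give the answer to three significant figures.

Wasting from the return line (neglecting effluent solids): Q_w = V·X / (θ_c·X_r) = 497.0 × 3220 / (11.0 × 11100) = 13.11 m³/d.

Q_w ≈ 13.1 m³/d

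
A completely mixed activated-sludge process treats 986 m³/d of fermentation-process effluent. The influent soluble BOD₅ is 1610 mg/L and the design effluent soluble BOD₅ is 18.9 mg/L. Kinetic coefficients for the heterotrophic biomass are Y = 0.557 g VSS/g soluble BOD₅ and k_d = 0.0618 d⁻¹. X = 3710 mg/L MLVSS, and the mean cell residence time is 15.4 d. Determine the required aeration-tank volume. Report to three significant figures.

V ≈ 1860 m³

Rearranging the biomass balance for a CMAS with decay, V = Y·Q·ΔS·θ_c / [X·(1+k_d θ_c)] = 0.557 × 986 × (1610 − 18.9) × 15.4 / [3710 × (1 + 0.0618 × 15.4)] = 1.35×10^7 / 7241 = 1858 m³.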